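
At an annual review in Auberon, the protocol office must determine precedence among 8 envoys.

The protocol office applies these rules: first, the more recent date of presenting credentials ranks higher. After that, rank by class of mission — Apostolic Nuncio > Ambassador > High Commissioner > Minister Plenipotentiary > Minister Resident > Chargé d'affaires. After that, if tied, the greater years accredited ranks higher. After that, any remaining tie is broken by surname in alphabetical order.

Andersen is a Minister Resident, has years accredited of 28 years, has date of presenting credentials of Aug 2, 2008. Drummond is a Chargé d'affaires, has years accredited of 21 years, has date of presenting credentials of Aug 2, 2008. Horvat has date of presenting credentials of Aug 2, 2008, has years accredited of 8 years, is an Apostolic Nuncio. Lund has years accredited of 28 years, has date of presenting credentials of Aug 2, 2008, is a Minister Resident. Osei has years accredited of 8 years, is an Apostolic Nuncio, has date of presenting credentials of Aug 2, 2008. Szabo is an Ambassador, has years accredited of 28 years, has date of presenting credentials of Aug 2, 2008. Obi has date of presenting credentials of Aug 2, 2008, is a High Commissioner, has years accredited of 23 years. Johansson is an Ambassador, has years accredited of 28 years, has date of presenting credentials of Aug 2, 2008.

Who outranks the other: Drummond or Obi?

Obi

By date of presenting credentials (later first): Horvat, Osei, Johansson, Szabo, Obi, Andersen, Lund and Drummond (each Aug 2, 2008).
Among Horvat, Osei, Johansson, Szabo, Obi, Andersen, Lund and Drummond, by class of mission: Horvat and Osei (Apostolic Nuncio) before Johansson and Szabo (Ambassador) before Obi (High Commissioner) before Andersen and Lund (Minister Resident) before Drummond (Chargé d'affaires).
Horvat and Osei both have years accredited 8 years, so the next rule applies.
Among Horvat and Osei, alphabetically by surname: Horvat before Osei.
Johansson and Szabo both have years accredited 28 years, so the next rule applies.
Among Johansson and Szabo, alphabetically by surname: Johansson before Szabo.
Andersen and Lund both have years accredited 28 years, so the next rule applies.
Among Andersen and Lund, alphabetically by surname: Andersen before Lund.
So Obi takes precedence.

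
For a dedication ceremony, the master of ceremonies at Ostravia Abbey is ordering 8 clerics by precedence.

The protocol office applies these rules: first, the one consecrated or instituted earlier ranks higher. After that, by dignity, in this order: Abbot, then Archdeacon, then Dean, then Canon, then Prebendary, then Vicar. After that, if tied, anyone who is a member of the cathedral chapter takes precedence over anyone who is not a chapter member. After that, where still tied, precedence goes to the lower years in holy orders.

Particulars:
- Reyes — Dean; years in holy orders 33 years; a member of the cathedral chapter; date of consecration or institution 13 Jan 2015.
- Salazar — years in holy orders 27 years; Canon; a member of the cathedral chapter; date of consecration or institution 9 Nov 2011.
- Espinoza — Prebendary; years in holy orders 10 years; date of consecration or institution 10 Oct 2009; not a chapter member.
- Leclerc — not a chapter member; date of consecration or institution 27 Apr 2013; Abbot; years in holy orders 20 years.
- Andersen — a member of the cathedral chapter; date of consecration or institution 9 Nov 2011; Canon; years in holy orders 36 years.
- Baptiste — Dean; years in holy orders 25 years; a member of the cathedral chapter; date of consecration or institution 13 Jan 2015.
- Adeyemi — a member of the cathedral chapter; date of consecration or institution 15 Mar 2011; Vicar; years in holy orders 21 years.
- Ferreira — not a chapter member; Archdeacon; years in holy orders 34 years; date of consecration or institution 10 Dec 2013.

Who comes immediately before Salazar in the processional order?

Adeyemi

By date of consecration or institution (earlier first): Espinoza (10 Oct 2009); then Adeyemi (15 Mar 2011); then Salazar and Andersen (both 9 Nov 2011); then Leclerc (27 Apr 2013); then Ferreira (10 Dec 2013); then Baptiste and Reyes (both 13 Jan 2015).
Salazar and Andersen are each Canon, so the next rule applies.
Salazar and Andersen are each a member of the cathedral chapter, so the next rule applies.
Among Salazar and Andersen, by years in holy orders (lower first): Salazar (27 years) before Andersen (36 years).
Baptiste and Reyes are each Dean, so the next rule applies.
Baptiste and Reyes are each a member of the cathedral chapter, so the next rule applies.
Among Baptiste and Reyes, by years in holy orders (lower first): Baptiste (25 years) before Reyes (33 years).
Order: Espinoza, Adeyemi, Salazar, Andersen, Leclerc, Ferreira, Baptiste, Reyes.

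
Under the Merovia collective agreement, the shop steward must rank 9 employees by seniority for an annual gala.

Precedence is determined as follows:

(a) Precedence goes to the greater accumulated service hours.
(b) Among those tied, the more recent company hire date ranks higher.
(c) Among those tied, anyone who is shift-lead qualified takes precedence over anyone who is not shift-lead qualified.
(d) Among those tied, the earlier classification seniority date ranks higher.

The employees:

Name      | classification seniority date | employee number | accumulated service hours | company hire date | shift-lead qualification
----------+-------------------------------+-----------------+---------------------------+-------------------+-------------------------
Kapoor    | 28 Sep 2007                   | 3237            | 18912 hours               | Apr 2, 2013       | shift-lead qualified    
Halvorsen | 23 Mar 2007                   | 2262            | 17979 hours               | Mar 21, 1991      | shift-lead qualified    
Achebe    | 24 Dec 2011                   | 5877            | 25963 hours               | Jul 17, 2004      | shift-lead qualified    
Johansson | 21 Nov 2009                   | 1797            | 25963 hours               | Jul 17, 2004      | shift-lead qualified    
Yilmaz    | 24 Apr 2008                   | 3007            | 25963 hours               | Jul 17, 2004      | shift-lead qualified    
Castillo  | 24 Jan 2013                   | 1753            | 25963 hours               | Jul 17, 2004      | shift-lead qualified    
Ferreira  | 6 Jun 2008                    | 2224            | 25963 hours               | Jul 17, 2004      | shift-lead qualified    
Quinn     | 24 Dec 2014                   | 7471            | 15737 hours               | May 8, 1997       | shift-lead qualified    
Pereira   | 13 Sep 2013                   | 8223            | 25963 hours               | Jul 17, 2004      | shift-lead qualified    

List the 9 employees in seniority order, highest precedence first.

By accumulated service hours (higher first): Yilmaz, Ferreira, Johansson, Achebe, Castillo and Pereira (each 25963 hours); then Kapoor (18912 hours); then Halvorsen (17979 hours); then Quinn (15737 hours).
Yilmaz, Ferreira, Johansson, Achebe, Castillo and Pereira all have company hire date Jul 17, 2004, so the next rule applies.
Yilmaz, Ferreira, Johansson, Achebe, Castillo and Pereira are each shift-lead qualified, so the next rule applies.
Among Yilmaz, Ferreira, Johansson, Achebe, Castillo and Pereira, by classification seniority date (earlier first): Yilmaz (24 Apr 2008) before Ferreira (6 Jun 2008) before Johansson (21 Nov 2009) before Achebe (24 Dec 2011) before Castillo (24 Jan 2013) before Pereira (13 Sep 2013).
Full order: Yilmaz, Ferreira, Johansson, Achebe, Castillo, Pereira, Kapoor, Halvorsen, Quinn.

Yilmaz, Ferreira, Johansson, Achebe, Castillo, Pereira, Kapoor, Halvorsen, Quinn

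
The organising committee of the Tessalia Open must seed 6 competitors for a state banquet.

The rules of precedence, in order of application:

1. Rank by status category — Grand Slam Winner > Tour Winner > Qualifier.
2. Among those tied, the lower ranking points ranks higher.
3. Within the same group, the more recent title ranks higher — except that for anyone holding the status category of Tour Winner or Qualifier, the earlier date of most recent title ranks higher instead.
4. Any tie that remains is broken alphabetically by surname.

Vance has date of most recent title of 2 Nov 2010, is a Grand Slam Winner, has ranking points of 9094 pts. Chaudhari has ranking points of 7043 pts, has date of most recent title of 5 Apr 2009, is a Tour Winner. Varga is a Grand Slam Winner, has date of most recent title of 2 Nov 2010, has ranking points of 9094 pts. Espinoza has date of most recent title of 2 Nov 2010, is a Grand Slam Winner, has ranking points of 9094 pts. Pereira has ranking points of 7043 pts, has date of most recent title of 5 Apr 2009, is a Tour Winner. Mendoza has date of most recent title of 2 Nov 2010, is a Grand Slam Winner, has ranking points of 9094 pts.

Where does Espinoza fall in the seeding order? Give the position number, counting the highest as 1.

By status category: Espinoza, Mendoza, Vance and Varga (Grand Slam Winner); then Chaudhari and Pereira (Tour Winner).
Espinoza, Mendoza, Vance and Varga all have ranking points 9094 pts, so the next rule applies.
Espinoza, Mendoza, Vance and Varga all have date of most recent title 2 Nov 2010, so the next rule applies.
Among Espinoza, Mendoza, Vance and Varga, alphabetically by surname: Espinoza before Mendoza before Vance before Varga.
Chaudhari and Pereira both have ranking points 7043 pts, so the next rule applies.
Chaudhari and Pereira both have date of most recent title 5 Apr 2009, so the next rule applies.
Among Chaudhari and Pereira, alphabetically by surname: Chaudhari before Pereira.
Order: Espinoza, Mendoza, Vance, Varga, Chaudhari, Pereira. So position 1.

1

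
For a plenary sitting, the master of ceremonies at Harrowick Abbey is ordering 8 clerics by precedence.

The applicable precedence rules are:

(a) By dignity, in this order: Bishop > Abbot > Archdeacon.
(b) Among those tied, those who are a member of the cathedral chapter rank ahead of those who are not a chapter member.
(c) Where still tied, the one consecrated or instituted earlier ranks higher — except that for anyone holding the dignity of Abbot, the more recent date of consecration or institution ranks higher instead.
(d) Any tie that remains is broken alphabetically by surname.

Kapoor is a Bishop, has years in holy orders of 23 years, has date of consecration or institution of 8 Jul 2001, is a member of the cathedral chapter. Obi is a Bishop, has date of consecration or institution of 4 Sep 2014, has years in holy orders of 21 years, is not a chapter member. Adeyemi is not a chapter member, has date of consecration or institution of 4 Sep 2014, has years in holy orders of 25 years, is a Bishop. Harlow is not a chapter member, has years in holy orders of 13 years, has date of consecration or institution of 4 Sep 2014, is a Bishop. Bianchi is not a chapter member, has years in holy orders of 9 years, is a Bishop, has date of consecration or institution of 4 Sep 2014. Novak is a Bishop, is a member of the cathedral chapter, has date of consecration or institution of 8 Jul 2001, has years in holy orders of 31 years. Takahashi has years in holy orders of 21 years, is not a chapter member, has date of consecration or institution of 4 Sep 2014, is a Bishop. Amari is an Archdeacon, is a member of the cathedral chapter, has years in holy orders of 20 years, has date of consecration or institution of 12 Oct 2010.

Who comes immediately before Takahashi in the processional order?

By dignity: Kapoor, Novak, Adeyemi, Bianchi, Harlow, Obi and Takahashi (Bishop); then Amari (Archdeacon).
Among Kapoor, Novak, Adeyemi, Bianchi, Harlow, Obi and Takahashi, a member of the cathedral chapter before not a chapter member: Kapoor and Novak (a member of the cathedral chapter) before Adeyemi, Bianchi, Harlow, Obi and Takahashi (not a chapter member).
Kapoor and Novak both have date of consecration or institution 8 Jul 2001, so the next rule applies.
Among Kapoor and Novak, alphabetically by surname: Kapoor before Novak.
Adeyemi, Bianchi, Harlow, Obi and Takahashi all have date of consecration or institution 4 Sep 2014, so the next rule applies.
Among Adeyemi, Bianchi, Harlow, Obi and Takahashi, alphabetically by surname: Adeyemi before Bianchi before Harlow before Obi before Takahashi.
Order: Kapoor, Novak, Adeyemi, Bianchi, Harlow, Obi, Takahashi, Amari.

Obi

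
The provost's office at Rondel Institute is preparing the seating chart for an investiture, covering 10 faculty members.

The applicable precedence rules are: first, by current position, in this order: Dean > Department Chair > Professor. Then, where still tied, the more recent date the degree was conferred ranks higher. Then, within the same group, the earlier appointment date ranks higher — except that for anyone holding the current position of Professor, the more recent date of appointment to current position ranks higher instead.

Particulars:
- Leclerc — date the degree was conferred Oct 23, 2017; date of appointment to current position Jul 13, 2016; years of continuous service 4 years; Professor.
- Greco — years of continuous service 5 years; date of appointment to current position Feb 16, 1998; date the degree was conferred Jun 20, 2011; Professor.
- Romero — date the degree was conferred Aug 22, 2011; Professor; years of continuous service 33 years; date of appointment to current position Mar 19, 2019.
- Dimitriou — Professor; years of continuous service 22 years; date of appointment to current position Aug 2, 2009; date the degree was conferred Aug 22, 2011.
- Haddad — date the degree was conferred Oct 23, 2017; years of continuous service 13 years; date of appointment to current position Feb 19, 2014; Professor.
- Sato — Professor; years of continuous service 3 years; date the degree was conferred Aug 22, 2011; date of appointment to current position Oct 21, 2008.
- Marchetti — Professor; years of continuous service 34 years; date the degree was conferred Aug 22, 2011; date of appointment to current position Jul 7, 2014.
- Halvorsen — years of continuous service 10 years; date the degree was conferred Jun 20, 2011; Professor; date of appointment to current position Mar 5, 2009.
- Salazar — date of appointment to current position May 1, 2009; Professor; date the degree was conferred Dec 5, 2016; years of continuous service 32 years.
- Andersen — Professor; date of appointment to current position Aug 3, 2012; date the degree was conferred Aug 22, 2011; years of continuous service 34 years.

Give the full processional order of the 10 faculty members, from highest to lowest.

Leclerc, Haddad, Salazar, Romero, Marchetti, Andersen, Dimitriou, Sato, Halvorsen, Greco

By current position: Leclerc, Haddad, Salazar, Romero, Marchetti, Andersen, Dimitriou, Sato, Halvorsen and Greco (Professor).
Among Leclerc, Haddad, Salazar, Romero, Marchetti, Andersen, Dimitriou, Sato, Halvorsen and Greco, by date the degree was conferred (later first): Leclerc and Haddad (Oct 23, 2017) before Salazar (Dec 5, 2016) before Romero, Marchetti, Andersen, Dimitriou and Sato (Aug 22, 2011) before Halvorsen and Greco (Jun 20, 2011).
Among Leclerc and Haddad, by date of appointment to current position (later first) (reversed rule for this group): Leclerc (Jul 13, 2016) before Haddad (Feb 19, 2014).
Among Romero, Marchetti, Andersen, Dimitriou and Sato, by date of appointment to current position (later first) (reversed rule for this group): Romero (Mar 19, 2019) before Marchetti (Jul 7, 2014) before Andersen (Aug 3, 2012) before Dimitriou (Aug 2, 2009) before Sato (Oct 21, 2008).
Among Halvorsen and Greco, by date of appointment to current position (later first) (reversed rule for this group): Halvorsen (Mar 5, 2009) before Greco (Feb 16, 1998).
Full order: Leclerc, Haddad, Salazar, Romero, Marchetti, Andersen, Dimitriou, Sato, Halvorsen, Greco.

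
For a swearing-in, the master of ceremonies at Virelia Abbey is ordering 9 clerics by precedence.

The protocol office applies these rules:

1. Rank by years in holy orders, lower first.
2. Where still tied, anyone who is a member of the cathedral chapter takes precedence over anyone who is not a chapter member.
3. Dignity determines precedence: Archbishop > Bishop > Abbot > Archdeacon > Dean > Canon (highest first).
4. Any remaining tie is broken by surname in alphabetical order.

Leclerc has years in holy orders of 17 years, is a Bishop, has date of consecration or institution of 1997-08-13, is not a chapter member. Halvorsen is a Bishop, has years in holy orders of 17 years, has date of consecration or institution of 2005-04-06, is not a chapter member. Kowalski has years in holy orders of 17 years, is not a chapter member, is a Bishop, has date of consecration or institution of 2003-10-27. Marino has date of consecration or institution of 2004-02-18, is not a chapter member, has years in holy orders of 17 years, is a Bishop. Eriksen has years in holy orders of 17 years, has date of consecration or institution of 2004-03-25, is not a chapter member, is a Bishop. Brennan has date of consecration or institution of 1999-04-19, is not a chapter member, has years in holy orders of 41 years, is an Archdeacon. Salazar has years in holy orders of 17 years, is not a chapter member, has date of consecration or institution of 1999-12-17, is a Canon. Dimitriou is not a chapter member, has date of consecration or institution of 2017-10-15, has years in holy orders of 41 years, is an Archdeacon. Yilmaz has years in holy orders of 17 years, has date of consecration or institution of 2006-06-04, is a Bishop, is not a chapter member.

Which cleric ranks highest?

By years in holy orders (lower first): Eriksen, Halvorsen, Kowalski, Leclerc, Marino, Yilmaz and Salazar (each 17 years); then Brennan and Dimitriou (both 41 years).
Eriksen, Halvorsen, Kowalski, Leclerc, Marino, Yilmaz and Salazar are each not a chapter member, so the next rule applies.
Among Eriksen, Halvorsen, Kowalski, Leclerc, Marino, Yilmaz and Salazar, by dignity: Eriksen, Halvorsen, Kowalski, Leclerc, Marino and Yilmaz (Bishop) before Salazar (Canon).
Among Eriksen, Halvorsen, Kowalski, Leclerc, Marino and Yilmaz, alphabetically by surname: Eriksen before Halvorsen before Kowalski before Leclerc before Marino before Yilmaz.
Brennan and Dimitriou are each not a chapter member, so the next rule applies.
Brennan and Dimitriou are each Archdeacon, so the next rule applies.
Among Brennan and Dimitriou, alphabetically by surname: Brennan before Dimitriou.
Order: Eriksen, Halvorsen, Kowalski, Leclerc, Marino, Yilmaz, Salazar, Brennan, Dimitriou.

Eriksen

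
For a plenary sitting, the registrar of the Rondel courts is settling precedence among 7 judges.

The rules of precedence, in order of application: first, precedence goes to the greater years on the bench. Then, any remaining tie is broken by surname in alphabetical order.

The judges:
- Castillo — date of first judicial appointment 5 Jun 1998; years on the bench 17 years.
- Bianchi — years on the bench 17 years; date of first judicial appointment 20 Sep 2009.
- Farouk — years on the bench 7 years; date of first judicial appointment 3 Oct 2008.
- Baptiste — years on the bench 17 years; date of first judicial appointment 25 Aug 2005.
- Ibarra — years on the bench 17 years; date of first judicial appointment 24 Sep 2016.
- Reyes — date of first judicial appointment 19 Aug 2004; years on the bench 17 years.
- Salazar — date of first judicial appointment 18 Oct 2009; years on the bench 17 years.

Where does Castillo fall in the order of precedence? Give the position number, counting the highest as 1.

3

By years on the bench (higher first): Baptiste, Bianchi, Castillo, Ibarra, Reyes and Salazar (each 17 years); then Farouk (7 years).
Among Baptiste, Bianchi, Castillo, Ibarra, Reyes and Salazar, alphabetically by surname: Baptiste before Bianchi before Castillo before Ibarra before Reyes before Salazar.
Order: Baptiste, Bianchi, Castillo, Ibarra, Reyes, Salazar, Farouk. So position 3.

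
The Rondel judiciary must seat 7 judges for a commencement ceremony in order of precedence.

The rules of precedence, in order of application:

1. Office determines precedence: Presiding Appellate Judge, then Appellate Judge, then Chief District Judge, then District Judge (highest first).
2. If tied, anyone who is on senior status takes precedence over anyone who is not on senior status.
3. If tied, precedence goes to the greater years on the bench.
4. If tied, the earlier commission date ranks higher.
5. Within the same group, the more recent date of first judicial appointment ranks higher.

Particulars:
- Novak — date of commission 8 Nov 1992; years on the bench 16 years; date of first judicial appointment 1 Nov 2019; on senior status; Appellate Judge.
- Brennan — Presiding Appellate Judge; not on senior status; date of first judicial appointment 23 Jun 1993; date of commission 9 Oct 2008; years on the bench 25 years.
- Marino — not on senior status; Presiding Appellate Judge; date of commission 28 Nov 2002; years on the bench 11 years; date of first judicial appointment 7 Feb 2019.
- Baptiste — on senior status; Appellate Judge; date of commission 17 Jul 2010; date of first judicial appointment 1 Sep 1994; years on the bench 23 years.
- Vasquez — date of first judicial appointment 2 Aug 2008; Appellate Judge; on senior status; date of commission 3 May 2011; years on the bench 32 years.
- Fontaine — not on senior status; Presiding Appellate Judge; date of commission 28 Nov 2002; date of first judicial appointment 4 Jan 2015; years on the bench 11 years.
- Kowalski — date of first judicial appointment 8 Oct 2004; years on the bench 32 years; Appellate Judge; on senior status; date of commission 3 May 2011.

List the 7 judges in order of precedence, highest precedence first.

By office: Brennan, Marino and Fontaine (Presiding Appellate Judge); then Vasquez, Kowalski, Baptiste and Novak (Appellate Judge).
Brennan, Marino and Fontaine are each not on senior status, so the next rule applies.
Among Brennan, Marino and Fontaine, by years on the bench (higher first): Brennan (25 years) before Marino and Fontaine (11 years).
Marino and Fontaine both have date of commission 28 Nov 2002, so the next rule applies.
Among Marino and Fontaine, by date of first judicial appointment (later first): Marino (7 Feb 2019) before Fontaine (4 Jan 2015).
Vasquez, Kowalski, Baptiste and Novak are each on senior status, so the next rule applies.
Among Vasquez, Kowalski, Baptiste and Novak, by years on the bench (higher first): Vasquez and Kowalski (32 years) before Baptiste (23 years) before Novak (16 years).
Vasquez and Kowalski both have date of commission 3 May 2011, so the next rule applies.
Among Vasquez and Kowalski, by date of first judicial appointment (later first): Vasquez (2 Aug 2008) before Kowalski (8 Oct 2004).
Full order: Brennan, Marino, Fontaine, Vasquez, Kowalski, Baptiste, Novak.

Brennan, Marino, Fontaine, Vasquez, Kowalski, Baptiste, Novak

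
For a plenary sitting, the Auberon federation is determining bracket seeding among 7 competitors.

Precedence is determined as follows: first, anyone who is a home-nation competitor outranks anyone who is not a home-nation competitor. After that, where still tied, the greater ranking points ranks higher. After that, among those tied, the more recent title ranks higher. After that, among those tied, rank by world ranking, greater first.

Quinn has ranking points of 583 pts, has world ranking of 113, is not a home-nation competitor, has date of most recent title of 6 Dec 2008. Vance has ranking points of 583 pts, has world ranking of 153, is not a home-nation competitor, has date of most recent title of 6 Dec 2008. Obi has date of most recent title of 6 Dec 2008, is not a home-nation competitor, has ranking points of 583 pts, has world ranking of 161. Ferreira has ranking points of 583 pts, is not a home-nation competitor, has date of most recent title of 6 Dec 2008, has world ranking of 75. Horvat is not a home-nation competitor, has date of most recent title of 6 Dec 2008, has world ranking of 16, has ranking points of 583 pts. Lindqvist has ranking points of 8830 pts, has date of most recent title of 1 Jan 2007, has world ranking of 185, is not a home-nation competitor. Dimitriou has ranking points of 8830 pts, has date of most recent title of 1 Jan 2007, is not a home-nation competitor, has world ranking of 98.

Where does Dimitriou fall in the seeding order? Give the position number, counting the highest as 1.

2

By the first rule: Lindqvist, Dimitriou, Obi, Vance, Quinn, Ferreira and Horvat (each not a home-nation competitor).
Among Lindqvist, Dimitriou, Obi, Vance, Quinn, Ferreira and Horvat, by ranking points (higher first): Lindqvist and Dimitriou (8830 pts) before Obi, Vance, Quinn, Ferreira and Horvat (583 pts).
Lindqvist and Dimitriou both have date of most recent title 1 Jan 2007, so the next rule applies.
Among Lindqvist and Dimitriou, by world ranking (higher first): Lindqvist (185) before Dimitriou (98).
Obi, Vance, Quinn, Ferreira and Horvat all have date of most recent title 6 Dec 2008, so the next rule applies.
Among Obi, Vance, Quinn, Ferreira and Horvat, by world ranking (higher first): Obi (161) before Vance (153) before Quinn (113) before Ferreira (75) before Horvat (16).
Order: Lindqvist, Dimitriou, Obi, Vance, Quinn, Ferreira, Horvat. So position 2.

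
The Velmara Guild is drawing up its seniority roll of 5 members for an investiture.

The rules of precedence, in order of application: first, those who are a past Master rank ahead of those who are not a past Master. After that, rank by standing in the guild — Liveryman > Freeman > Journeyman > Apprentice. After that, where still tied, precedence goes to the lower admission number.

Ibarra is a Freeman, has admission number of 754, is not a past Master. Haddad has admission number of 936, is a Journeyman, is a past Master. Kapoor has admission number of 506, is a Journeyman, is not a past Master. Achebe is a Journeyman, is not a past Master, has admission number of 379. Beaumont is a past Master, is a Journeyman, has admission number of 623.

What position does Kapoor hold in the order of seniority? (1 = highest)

5

By the first rule: Beaumont and Haddad (both a past Master); then Ibarra, Achebe and Kapoor (each not a past Master).
Beaumont and Haddad are each Journeyman, so the next rule applies.
Among Beaumont and Haddad, by admission number (lower first): Beaumont (623) before Haddad (936).
Among Ibarra, Achebe and Kapoor, by standing in the guild: Ibarra (Freeman) before Achebe and Kapoor (Journeyman).
Among Achebe and Kapoor, by admission number (lower first): Achebe (379) before Kapoor (506).
Order: Beaumont, Haddad, Ibarra, Achebe, Kapoor. So position 5.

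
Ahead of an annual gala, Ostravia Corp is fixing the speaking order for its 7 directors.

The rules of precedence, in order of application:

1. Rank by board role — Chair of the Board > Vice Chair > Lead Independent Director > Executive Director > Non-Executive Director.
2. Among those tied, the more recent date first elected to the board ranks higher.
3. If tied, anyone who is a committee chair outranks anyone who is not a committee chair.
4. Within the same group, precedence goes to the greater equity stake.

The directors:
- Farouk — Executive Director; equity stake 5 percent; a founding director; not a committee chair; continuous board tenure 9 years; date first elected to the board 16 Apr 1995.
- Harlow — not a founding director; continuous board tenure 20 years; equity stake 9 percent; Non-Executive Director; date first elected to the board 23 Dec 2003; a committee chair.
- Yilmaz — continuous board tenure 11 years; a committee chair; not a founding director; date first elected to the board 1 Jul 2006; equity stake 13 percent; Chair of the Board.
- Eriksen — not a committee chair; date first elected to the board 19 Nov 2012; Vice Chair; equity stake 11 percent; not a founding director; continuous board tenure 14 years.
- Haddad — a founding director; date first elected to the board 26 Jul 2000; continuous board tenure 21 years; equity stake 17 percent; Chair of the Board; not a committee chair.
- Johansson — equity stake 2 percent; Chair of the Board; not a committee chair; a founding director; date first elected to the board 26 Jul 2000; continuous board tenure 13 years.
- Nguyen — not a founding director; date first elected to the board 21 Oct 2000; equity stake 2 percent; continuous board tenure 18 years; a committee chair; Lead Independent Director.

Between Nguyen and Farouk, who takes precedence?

Nguyen

By board role: Yilmaz, Haddad and Johansson (Chair of the Board); then Eriksen (Vice Chair); then Nguyen (Lead Independent Director); then Farouk (Executive Director); then Harlow (Non-Executive Director).
Among Yilmaz, Haddad and Johansson, by date first elected to the board (later first): Yilmaz (1 Jul 2006) before Haddad and Johansson (26 Jul 2000).
Haddad and Johansson are each not a committee chair, so the next rule applies.
Among Haddad and Johansson, by equity stake (higher first): Haddad (17 percent) before Johansson (2 percent).
So Nguyen takes precedence.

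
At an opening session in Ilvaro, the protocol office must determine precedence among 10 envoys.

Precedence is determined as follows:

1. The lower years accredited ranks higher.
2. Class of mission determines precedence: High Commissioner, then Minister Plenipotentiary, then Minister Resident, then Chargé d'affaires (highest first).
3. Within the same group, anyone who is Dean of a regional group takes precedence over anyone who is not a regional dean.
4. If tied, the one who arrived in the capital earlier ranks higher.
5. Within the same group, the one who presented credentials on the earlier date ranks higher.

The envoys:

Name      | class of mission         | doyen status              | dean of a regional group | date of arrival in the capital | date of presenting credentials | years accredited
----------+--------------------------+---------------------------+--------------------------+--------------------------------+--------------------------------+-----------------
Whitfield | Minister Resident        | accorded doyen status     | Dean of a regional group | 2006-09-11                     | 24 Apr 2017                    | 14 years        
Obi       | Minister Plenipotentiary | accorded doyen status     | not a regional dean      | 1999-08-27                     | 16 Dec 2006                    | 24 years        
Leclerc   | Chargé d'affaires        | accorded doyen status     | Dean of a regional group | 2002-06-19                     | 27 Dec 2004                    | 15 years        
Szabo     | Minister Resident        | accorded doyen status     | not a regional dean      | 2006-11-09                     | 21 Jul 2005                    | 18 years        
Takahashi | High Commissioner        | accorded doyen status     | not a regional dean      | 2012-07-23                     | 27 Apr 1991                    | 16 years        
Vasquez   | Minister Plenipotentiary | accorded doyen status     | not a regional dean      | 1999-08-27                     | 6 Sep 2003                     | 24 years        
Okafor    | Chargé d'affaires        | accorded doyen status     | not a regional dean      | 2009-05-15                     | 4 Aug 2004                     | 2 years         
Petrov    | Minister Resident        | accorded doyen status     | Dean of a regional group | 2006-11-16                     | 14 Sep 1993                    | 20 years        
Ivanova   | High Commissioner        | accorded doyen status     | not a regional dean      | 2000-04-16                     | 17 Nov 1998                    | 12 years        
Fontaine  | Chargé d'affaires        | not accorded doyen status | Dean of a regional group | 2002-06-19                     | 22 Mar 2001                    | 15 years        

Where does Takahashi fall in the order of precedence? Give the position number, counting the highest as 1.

6

By years accredited (lower first): Okafor (2 years); then Ivanova (12 years); then Whitfield (14 years); then Fontaine and Leclerc (both 15 years); then Takahashi (16 years); then Szabo (18 years); then Petrov (20 years); then Vasquez and Obi (both 24 years).
Fontaine and Leclerc are each Chargé d'affaires, so the next rule applies.
Fontaine and Leclerc are each Dean of a regional group, so the next rule applies.
Fontaine and Leclerc both have date of arrival in the capital 2002-06-19, so the next rule applies.
Among Fontaine and Leclerc, by date of presenting credentials (earlier first): Fontaine (22 Mar 2001) before Leclerc (27 Dec 2004).
Vasquez and Obi are each Minister Plenipotentiary, so the next rule applies.
Vasquez and Obi are each not a regional dean, so the next rule applies.
Vasquez and Obi both have date of arrival in the capital 1999-08-27, so the next rule applies.
Among Vasquez and Obi, by date of presenting credentials (earlier first): Vasquez (6 Sep 2003) before Obi (16 Dec 2006).
Order: Okafor, Ivanova, Whitfield, Fontaine, Leclerc, Takahashi, Szabo, Petrov, Vasquez, Obi. So position 6.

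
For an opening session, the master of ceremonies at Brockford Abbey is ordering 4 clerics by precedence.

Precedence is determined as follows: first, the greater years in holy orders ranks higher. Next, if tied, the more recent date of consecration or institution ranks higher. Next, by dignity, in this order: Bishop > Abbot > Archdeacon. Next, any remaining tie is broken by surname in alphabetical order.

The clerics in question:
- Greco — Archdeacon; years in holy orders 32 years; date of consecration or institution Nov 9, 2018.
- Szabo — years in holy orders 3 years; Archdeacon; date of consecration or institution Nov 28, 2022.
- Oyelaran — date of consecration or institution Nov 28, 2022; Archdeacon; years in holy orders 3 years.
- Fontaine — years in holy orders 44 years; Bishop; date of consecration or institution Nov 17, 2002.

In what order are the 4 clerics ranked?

By years in holy orders (higher first): Fontaine (44 years); then Greco (32 years); then Oyelaran and Szabo (both 3 years).
Oyelaran and Szabo both have date of consecration or institution Nov 28, 2022, so the next rule applies.
Oyelaran and Szabo are each Archdeacon, so the next rule applies.
Among Oyelaran and Szabo, alphabetically by surname: Oyelaran before Szabo.
Full order: Fontaine, Greco, Oyelaran, Szabo.

Fontaine, Greco, Oyelaran, Szabo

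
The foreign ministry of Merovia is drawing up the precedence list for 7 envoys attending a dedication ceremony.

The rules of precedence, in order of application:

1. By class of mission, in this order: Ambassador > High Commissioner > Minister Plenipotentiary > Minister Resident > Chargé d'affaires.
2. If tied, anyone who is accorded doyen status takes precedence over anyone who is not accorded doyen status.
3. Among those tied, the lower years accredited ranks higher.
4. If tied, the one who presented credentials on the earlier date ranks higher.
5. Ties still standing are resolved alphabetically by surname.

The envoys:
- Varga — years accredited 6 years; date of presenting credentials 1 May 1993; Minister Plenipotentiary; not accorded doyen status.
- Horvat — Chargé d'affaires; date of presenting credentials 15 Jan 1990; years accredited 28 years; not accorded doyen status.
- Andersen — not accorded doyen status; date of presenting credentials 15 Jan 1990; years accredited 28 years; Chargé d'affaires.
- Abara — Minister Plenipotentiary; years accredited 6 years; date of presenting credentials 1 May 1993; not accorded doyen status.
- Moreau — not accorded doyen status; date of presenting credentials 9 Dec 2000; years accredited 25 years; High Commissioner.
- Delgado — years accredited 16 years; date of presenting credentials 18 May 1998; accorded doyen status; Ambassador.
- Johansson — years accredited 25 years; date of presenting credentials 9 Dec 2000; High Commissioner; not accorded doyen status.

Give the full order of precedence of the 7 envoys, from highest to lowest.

By class of mission: Delgado (Ambassador); then Johansson and Moreau (High Commissioner); then Abara and Varga (Minister Plenipotentiary); then Andersen and Horvat (Chargé d'affaires).
Johansson and Moreau are each not accorded doyen status, so the next rule applies.
Johansson and Moreau both have years accredited 25 years, so the next rule applies.
Johansson and Moreau both have date of presenting credentials 9 Dec 2000, so the next rule applies.
Among Johansson and Moreau, alphabetically by surname: Johansson before Moreau.
Abara and Varga are each not accorded doyen status, so the next rule applies.
Abara and Varga both have years accredited 6 years, so the next rule applies.
Abara and Varga both have date of presenting credentials 1 May 1993, so the next rule applies.
Among Abara and Varga, alphabetically by surname: Abara before Varga.
Andersen and Horvat are each not accorded doyen status, so the next rule applies.
Andersen and Horvat both have years accredited 28 years, so the next rule applies.
Andersen and Horvat both have date of presenting credentials 15 Jan 1990, so the next rule applies.
Among Andersen and Horvat, alphabetically by surname: Andersen before Horvat.
Full order: Delgado, Johansson, Moreau, Abara, Varga, Andersen, Horvat.

Delgado, Johansson, Moreau, Abara, Varga, Andersen, Horvat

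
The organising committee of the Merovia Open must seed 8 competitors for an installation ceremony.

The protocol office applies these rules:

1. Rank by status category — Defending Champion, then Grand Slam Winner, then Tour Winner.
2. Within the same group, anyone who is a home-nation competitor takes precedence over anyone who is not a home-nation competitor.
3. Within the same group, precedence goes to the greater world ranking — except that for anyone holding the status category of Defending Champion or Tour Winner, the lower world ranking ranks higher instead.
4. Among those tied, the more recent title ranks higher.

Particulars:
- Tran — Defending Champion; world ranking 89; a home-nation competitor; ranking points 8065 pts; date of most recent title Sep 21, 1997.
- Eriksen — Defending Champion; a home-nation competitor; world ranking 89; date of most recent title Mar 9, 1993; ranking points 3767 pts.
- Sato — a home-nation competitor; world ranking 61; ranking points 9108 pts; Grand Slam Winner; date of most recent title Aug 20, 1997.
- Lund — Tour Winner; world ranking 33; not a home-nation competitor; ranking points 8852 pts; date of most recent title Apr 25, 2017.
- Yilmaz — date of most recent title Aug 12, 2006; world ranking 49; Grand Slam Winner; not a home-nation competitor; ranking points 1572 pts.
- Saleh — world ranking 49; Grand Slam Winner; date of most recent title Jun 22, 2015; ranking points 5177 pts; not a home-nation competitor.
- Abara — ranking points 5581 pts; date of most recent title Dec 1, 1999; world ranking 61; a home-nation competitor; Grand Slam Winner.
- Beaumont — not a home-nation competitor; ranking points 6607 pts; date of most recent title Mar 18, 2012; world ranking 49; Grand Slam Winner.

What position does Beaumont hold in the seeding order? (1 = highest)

6

By status category: Tran and Eriksen (Defending Champion); then Abara, Sato, Saleh, Beaumont and Yilmaz (Grand Slam Winner); then Lund (Tour Winner).
Tran and Eriksen are each a home-nation competitor, so the next rule applies.
Tran and Eriksen both have world ranking 89, so the next rule applies.
Among Tran and Eriksen, by date of most recent title (later first): Tran (Sep 21, 1997) before Eriksen (Mar 9, 1993).
Among Abara, Sato, Saleh, Beaumont and Yilmaz, a home-nation competitor before not a home-nation competitor: Abara and Sato (a home-nation competitor) before Saleh, Beaumont and Yilmaz (not a home-nation competitor).
Abara and Sato both have world ranking 61, so the next rule applies.
Among Abara and Sato, by date of most recent title (later first): Abara (Dec 1, 1999) before Sato (Aug 20, 1997).
Saleh, Beaumont and Yilmaz all have world ranking 49, so the next rule applies.
Among Saleh, Beaumont and Yilmaz, by date of most recent title (later first): Saleh (Jun 22, 2015) before Beaumont (Mar 18, 2012) before Yilmaz (Aug 12, 2006).
Order: Tran, Eriksen, Abara, Sato, Saleh, Beaumont, Yilmaz, Lund. So position 6.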